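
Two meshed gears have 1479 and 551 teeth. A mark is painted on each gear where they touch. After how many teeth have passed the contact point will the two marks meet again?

They coincide at every common multiple of the periods; the first is the LCM.
1479 = 3 × 17 × 29
551 = 19 × 29
LCM(1479, 551) = 3 × 17 × 19 × 29 = 28101.

28101 teeth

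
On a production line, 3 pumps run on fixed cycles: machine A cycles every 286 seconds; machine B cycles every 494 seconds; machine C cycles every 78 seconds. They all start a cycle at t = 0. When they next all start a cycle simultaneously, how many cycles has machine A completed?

57 cycles

They are all back at their starting positions together after one LCM of the periods.
286 = 2 × 11 × 13
494 = 2 × 13 × 19
78 = 2 × 3 × 13
LCM(286, 494, 78) = 2 × 3 × 11 × 13 × 19 = 16302.
Cycles for period 286: 16302 / 286 = 57.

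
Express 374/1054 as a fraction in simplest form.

374 = 2 × 11 × 17
1054 = 2 × 17 × 31
gcd(374, 1054) = 2 × 17 = 34.
Divide numerator and denominator by 34: 374/1054 = 11/31.

11/31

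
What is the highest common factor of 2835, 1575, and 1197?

63

2835 = 3^4 × 5 × 7
1575 = 3^2 × 5^2 × 7
1197 = 3^2 × 7 × 19
gcd(2835, 1575, 1197) = 3^2 × 7 = 63.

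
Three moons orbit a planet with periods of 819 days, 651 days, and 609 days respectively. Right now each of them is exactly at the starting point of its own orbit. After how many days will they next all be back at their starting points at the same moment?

736281 days

We need the least common multiple of the intervals.
819 = 3^2 × 7 × 13
651 = 3 × 7 × 31
609 = 3 × 7 × 29
LCM(819, 651, 609) = 3^2 × 7 × 13 × 29 × 31 = 736281.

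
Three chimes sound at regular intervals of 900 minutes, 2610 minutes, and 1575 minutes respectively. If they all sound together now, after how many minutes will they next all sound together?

They coincide at every common multiple of the periods; the first is the LCM.
900 = 2^2 × 3^2 × 5^2
2610 = 2 × 3^2 × 5 × 29
1575 = 3^2 × 5^2 × 7
LCM(900, 2610, 1575) = 2^2 × 3^2 × 5^2 × 7 × 29 = 182700.

182700 minutes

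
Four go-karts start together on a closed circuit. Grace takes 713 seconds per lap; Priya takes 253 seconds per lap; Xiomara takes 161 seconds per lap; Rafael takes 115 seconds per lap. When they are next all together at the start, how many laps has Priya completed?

All finish a whole number of cycles simultaneously at t = LCM of the periods.
713 = 23 × 31
253 = 11 × 23
161 = 7 × 23
115 = 5 × 23
LCM(713, 253, 161, 115) = 5 × 7 × 11 × 23 × 31 = 274505.
Laps for period 253: 274505 / 253 = 1085.

1085 laps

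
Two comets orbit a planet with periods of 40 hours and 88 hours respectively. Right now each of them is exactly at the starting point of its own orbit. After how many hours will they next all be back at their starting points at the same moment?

440 hours

The first simultaneous occurrence is after LCM of the individual periods.
40 = 2^3 × 5
88 = 2^3 × 11
LCM(40, 88) = 2^3 × 5 × 11 = 440.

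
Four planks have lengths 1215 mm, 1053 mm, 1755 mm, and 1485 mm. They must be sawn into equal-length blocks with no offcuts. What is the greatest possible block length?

This is the greatest common divisor of 1215, 1053, 1755, and 1485.
1215 = 3^5 × 5
1053 = 3^4 × 13
1755 = 3^3 × 5 × 13
1485 = 3^3 × 5 × 11
gcd(1215, 1053, 1755, 1485) = 3^3 = 27.

27 mm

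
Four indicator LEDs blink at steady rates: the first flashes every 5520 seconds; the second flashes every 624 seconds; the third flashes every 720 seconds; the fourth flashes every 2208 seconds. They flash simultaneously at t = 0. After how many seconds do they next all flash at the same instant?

430560 seconds

We need the least common multiple of the intervals.
5520 = 2^4 × 3 × 5 × 23
624 = 2^4 × 3 × 13
720 = 2^4 × 3^2 × 5
2208 = 2^5 × 3 × 23
LCM(5520, 624, 720, 2208) = 2^5 × 3^2 × 5 × 13 × 23 = 430560.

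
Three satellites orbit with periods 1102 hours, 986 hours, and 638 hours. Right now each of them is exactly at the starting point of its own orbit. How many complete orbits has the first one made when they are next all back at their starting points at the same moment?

187 orbits

The first common completion time is the LCM of the periods.
1102 = 2 × 19 × 29
986 = 2 × 17 × 29
638 = 2 × 11 × 29
LCM(1102, 986, 638) = 2 × 11 × 17 × 19 × 29 = 206074.
Orbits for period 1102: 206074 / 1102 = 187.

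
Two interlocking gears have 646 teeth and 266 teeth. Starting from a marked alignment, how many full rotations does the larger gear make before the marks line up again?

7 rotations

They are all back at their starting positions together after one LCM of the periods.
646 = 2 × 17 × 19
266 = 2 × 7 × 19
LCM(646, 266) = 2 × 7 × 17 × 19 = 4522.
Rotations for period 646: 4522 / 646 = 7.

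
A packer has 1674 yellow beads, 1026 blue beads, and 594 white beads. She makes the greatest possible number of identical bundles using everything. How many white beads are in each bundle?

11

Number of bundles = gcd(1674, 1026, 594).
1674 = 2 × 3^3 × 31
1026 = 2 × 3^3 × 19
594 = 2 × 3^3 × 11
gcd(1674, 1026, 594) = 2 × 3^3 = 54.
white beads per bundle = 594 / 54 = 11.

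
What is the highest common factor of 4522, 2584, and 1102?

4522 = 2 × 7 × 17 × 19
2584 = 2^3 × 17 × 19
1102 = 2 × 19 × 29
gcd(4522, 2584, 1102) = 2 × 19 = 38.

38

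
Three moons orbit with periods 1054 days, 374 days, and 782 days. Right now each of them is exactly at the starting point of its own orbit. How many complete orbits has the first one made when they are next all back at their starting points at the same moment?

All finish a whole number of cycles simultaneously at t = LCM of the periods.
1054 = 2 × 17 × 31
374 = 2 × 11 × 17
782 = 2 × 17 × 23
LCM(1054, 374, 782) = 2 × 11 × 17 × 23 × 31 = 266662.
Orbits for period 1054: 266662 / 1054 = 253.

253 orbits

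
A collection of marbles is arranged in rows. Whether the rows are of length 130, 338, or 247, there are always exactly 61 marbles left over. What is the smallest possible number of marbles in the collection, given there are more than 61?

N − 61 must be a common multiple of 130, 338, and 247.
130 = 2 × 5 × 13
338 = 2 × 13^2
247 = 13 × 19
LCM(130, 338, 247) = 2 × 5 × 13^2 × 19 = 32110.
Smallest N > 61 is LCM + 61 = 32110 + 61 = 32171.

32171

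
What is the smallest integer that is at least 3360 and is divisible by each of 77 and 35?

The integer must be a common multiple of 77 and 35, so a multiple of their LCM.
77 = 7 × 11
35 = 5 × 7
LCM(77, 35) = 5 × 7 × 11 = 385.
Smallest multiple of 385 that is ≥ 3360: ⌈3360/385⌉ × 385 = 9 × 385 = 3465.

3465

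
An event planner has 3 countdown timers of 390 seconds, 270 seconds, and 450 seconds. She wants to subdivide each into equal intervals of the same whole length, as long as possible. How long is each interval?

The interval must divide each timer length; the longest such is the gcd.
390 = 2 × 3 × 5 × 13
270 = 2 × 3^3 × 5
450 = 2 × 3^2 × 5^2
gcd(390, 270, 450) = 2 × 3 × 5 = 30.

30 seconds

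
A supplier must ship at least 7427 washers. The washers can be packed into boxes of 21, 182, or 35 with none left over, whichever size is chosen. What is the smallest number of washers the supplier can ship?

The number of washers must be a common multiple of 21, 182, and 35, so a multiple of their LCM.
21 = 3 × 7
182 = 2 × 7 × 13
35 = 5 × 7
LCM(21, 182, 35) = 2 × 3 × 5 × 7 × 13 = 2730.
Smallest multiple of 2730 that is ≥ 7427: ⌈7427/2730⌉ × 2730 = 3 × 2730 = 8190.

8190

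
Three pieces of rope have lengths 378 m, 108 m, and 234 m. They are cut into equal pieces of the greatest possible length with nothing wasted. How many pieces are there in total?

40

Piece length = gcd(378, 108, 234).
378 = 2 × 3^3 × 7
108 = 2^2 × 3^3
234 = 2 × 3^2 × 13
gcd(378, 108, 234) = 2 × 3^2 = 18.
Total pieces = 378/18 + 108/18 + 234/18 = 21 + 6 + 13 = 40.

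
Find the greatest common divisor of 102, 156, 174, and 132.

6

102 = 2 × 3 × 17
156 = 2^2 × 3 × 13
174 = 2 × 3 × 29
132 = 2^2 × 3 × 11
gcd(102, 156, 174, 132) = 2 × 3 = 6.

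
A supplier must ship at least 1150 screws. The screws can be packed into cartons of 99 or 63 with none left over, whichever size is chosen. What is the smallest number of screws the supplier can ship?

The number of screws must be a common multiple of 99 and 63, so a multiple of their LCM.
99 = 3^2 × 11
63 = 3^2 × 7
LCM(99, 63) = 3^2 × 7 × 11 = 693.
Smallest multiple of 693 that is ≥ 1150: ⌈1150/693⌉ × 693 = 2 × 693 = 1386.

1386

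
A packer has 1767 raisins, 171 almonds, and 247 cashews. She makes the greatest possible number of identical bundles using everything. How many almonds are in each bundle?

Number of bundles = gcd(1767, 171, 247).
1767 = 3 × 19 × 31
171 = 3^2 × 19
247 = 13 × 19
gcd(1767, 171, 247) = 19.
almonds per bundle = 171 / 19 = 9.

9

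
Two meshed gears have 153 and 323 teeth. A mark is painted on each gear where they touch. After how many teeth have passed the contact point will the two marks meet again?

2907 teeth

They coincide at every common multiple of the periods; the first is the LCM.
153 = 3^2 × 17
323 = 17 × 19
LCM(153, 323) = 3^2 × 17 × 19 = 2907.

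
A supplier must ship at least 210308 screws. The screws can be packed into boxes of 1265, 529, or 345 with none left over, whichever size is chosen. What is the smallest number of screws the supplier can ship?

261855

The number of screws must be a common multiple of 1265, 529, and 345, so a multiple of their LCM.
1265 = 5 × 11 × 23
529 = 23^2
345 = 3 × 5 × 23
LCM(1265, 529, 345) = 3 × 5 × 11 × 23^2 = 87285.
Smallest multiple of 87285 that is ≥ 210308: ⌈210308/87285⌉ × 87285 = 3 × 87285 = 261855.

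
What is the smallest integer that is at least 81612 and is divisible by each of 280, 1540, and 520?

120120

The integer must be a common multiple of 280, 1540, and 520, so a multiple of their LCM.
280 = 2^3 × 5 × 7
1540 = 2^2 × 5 × 7 × 11
520 = 2^3 × 5 × 13
LCM(280, 1540, 520) = 2^3 × 5 × 7 × 11 × 13 = 40040.
Smallest multiple of 40040 that is ≥ 81612: ⌈81612/40040⌉ × 40040 = 3 × 40040 = 120120.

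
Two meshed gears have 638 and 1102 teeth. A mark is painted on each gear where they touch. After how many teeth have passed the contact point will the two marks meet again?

The first simultaneous occurrence is after LCM of the individual periods.
638 = 2 × 11 × 29
1102 = 2 × 19 × 29
LCM(638, 1102) = 2 × 11 × 19 × 29 = 12122.

12122 teeth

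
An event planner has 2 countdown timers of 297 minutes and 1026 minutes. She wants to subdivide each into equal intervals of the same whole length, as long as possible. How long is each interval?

27 minutes

The interval must divide each timer length; the longest such is the gcd.
297 = 3^3 × 11
1026 = 2 × 3^3 × 19
gcd(297, 1026) = 3^3 = 27.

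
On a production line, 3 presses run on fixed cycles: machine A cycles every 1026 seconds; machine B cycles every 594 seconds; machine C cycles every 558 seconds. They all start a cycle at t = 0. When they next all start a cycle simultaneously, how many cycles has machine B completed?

The first common completion time is the LCM of the periods.
1026 = 2 × 3^3 × 19
594 = 2 × 3^3 × 11
558 = 2 × 3^2 × 31
LCM(1026, 594, 558) = 2 × 3^3 × 11 × 19 × 31 = 349866.
Cycles for period 594: 349866 / 594 = 589.

589 cycles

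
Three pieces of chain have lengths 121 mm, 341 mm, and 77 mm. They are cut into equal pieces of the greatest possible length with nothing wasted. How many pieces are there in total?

Piece length = gcd(121, 341, 77).
121 = 11^2
341 = 11 × 31
77 = 7 × 11
gcd(121, 341, 77) = 11.
Total pieces = 121/11 + 341/11 + 77/11 = 11 + 31 + 7 = 49.

49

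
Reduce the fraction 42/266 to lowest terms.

3/19

42 = 2 × 3 × 7
266 = 2 × 7 × 19
gcd(42, 266) = 2 × 7 = 14.
Divide numerator and denominator by 14: 42/266 = 3/19.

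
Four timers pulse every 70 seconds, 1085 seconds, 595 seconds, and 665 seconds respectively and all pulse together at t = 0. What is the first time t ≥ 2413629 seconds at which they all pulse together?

2803640 seconds

Joint pulses occur at multiples of LCM(70, 1085, 595, 665).
70 = 2 × 5 × 7
1085 = 5 × 7 × 31
595 = 5 × 7 × 17
665 = 5 × 7 × 19
LCM(70, 1085, 595, 665) = 2 × 5 × 7 × 17 × 19 × 31 = 700910.
Smallest multiple of 700910 that is ≥ 2413629: ⌈2413629/700910⌉ × 700910 = 4 × 700910 = 2803640.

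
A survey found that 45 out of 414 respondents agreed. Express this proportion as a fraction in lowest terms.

5/46

45 = 3^2 × 5
414 = 2 × 3^2 × 23
gcd(45, 414) = 3^2 = 9.
Divide numerator and denominator by 9: 45/414 = 5/46.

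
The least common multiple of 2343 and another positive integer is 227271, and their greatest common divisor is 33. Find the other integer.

3201

gcd × lcm = product of the two integers, so the other integer is (33 × 227271) / 2343 = 3201.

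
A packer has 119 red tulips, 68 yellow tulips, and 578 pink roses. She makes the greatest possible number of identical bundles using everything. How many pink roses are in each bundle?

34

Number of bundles = gcd(119, 68, 578).
119 = 7 × 17
68 = 2^2 × 17
578 = 2 × 17^2
gcd(119, 68, 578) = 17.
pink roses per bundle = 578 / 17 = 34.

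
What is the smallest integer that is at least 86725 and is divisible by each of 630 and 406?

The integer must be a common multiple of 630 and 406, so a multiple of their LCM.
630 = 2 × 3^2 × 5 × 7
406 = 2 × 7 × 29
LCM(630, 406) = 2 × 3^2 × 5 × 7 × 29 = 18270.
Smallest multiple of 18270 that is ≥ 86725: ⌈86725/18270⌉ × 18270 = 5 × 18270 = 91350.

91350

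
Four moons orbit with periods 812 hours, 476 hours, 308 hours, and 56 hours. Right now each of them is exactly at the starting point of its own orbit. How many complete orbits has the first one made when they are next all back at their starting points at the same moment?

374 orbits

The first common completion time is the LCM of the periods.
812 = 2^2 × 7 × 29
476 = 2^2 × 7 × 17
308 = 2^2 × 7 × 11
56 = 2^3 × 7
LCM(812, 476, 308, 56) = 2^3 × 7 × 11 × 17 × 29 = 303688.
Orbits for period 812: 303688 / 812 = 374.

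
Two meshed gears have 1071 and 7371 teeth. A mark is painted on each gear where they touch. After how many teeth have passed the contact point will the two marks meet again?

The first simultaneous occurrence is after LCM of the individual periods.
1071 = 3^2 × 7 × 17
7371 = 3^4 × 7 × 13
LCM(1071, 7371) = 3^4 × 7 × 13 × 17 = 125307.

125307 teeth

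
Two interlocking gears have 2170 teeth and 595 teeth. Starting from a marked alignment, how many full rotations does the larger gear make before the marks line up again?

17 rotations

They are all back at their starting positions together after one LCM of the periods.
2170 = 2 × 5 × 7 × 31
595 = 5 × 7 × 17
LCM(2170, 595) = 2 × 5 × 7 × 17 × 31 = 36890.
Rotations for period 2170: 36890 / 2170 = 17.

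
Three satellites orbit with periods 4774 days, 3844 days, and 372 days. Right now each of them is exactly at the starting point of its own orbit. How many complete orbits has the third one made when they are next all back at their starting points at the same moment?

The first common completion time is the LCM of the periods.
4774 = 2 × 7 × 11 × 31
3844 = 2^2 × 31^2
372 = 2^2 × 3 × 31
LCM(4774, 3844, 372) = 2^2 × 3 × 7 × 11 × 31^2 = 887964.
Orbits for period 372: 887964 / 372 = 2387.

2387 orbits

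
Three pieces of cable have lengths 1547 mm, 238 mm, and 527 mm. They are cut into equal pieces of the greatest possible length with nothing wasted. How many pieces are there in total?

136

Piece length = gcd(1547, 238, 527).
1547 = 7 × 13 × 17
238 = 2 × 7 × 17
527 = 17 × 31
gcd(1547, 238, 527) = 17.
Total pieces = 1547/17 + 238/17 + 527/17 = 91 + 14 + 31 = 136.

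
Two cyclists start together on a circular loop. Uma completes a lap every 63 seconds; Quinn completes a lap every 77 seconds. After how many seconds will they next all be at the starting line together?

The first simultaneous occurrence is after LCM of the individual periods.
63 = 3^2 × 7
77 = 7 × 11
LCM(63, 77) = 3^2 × 7 × 11 = 693.

693 seconds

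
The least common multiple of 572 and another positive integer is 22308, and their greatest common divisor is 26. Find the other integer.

1014

gcd × lcm = product of the two integers, so the other integer is (26 × 22308) / 572 = 1014.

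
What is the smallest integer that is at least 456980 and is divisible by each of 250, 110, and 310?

511500

The integer must be a common multiple of 250, 110, and 310, so a multiple of their LCM.
250 = 2 × 5^3
110 = 2 × 5 × 11
310 = 2 × 5 × 31
LCM(250, 110, 310) = 2 × 5^3 × 11 × 31 = 85250.
Smallest multiple of 85250 that is ≥ 456980: ⌈456980/85250⌉ × 85250 = 6 × 85250 = 511500.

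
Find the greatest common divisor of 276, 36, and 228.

12

276 = 2^2 × 3 × 23
36 = 2^2 × 3^2
228 = 2^2 × 3 × 19
gcd(276, 36, 228) = 2^2 × 3 = 12.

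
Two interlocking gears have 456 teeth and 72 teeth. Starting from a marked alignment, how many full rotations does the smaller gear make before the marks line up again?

19 rotations

All finish a whole number of cycles simultaneously at t = LCM of the periods.
456 = 2^3 × 3 × 19
72 = 2^3 × 3^2
LCM(456, 72) = 2^3 × 3^2 × 19 = 1368.
Rotations for period 72: 1368 / 72 = 19.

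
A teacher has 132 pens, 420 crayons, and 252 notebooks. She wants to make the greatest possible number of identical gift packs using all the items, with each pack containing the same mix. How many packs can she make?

The pack count must divide each quantity, so the greatest is gcd(132, 420, 252).
132 = 2^2 × 3 × 11
420 = 2^2 × 3 × 5 × 7
252 = 2^2 × 3^2 × 7
gcd(132, 420, 252) = 2^2 × 3 = 12.

12 packs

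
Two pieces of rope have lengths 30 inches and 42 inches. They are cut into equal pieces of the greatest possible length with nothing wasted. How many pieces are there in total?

Piece length = gcd(30, 42).
30 = 2 × 3 × 5
42 = 2 × 3 × 7
gcd(30, 42) = 2 × 3 = 6.
Total pieces = 30/6 + 42/6 = 5 + 7 = 12.

12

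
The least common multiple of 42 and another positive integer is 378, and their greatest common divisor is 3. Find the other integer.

gcd × lcm = product of the two integers, so the other integer is (3 × 378) / 42 = 27.

27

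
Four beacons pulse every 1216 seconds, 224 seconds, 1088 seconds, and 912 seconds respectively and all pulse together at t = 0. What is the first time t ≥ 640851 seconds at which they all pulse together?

868224 seconds

Joint pulses occur at multiples of LCM(1216, 224, 1088, 912).
1216 = 2^6 × 19
224 = 2^5 × 7
1088 = 2^6 × 17
912 = 2^4 × 3 × 19
LCM(1216, 224, 1088, 912) = 2^6 × 3 × 7 × 17 × 19 = 434112.
Smallest multiple of 434112 that is ≥ 640851: ⌈640851/434112⌉ × 434112 = 2 × 434112 = 868224.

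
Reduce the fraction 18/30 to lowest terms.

3/5

18 = 2 × 3^2
30 = 2 × 3 × 5
gcd(18, 30) = 2 × 3 = 6.
Divide numerator and denominator by 6: 18/30 = 3/5.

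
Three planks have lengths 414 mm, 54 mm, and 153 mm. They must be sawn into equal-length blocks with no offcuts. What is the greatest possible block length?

The block length must divide every plank, so the greatest is gcd(414, 54, 153).
414 = 2 × 3^2 × 23
54 = 2 × 3^3
153 = 3^2 × 17
gcd(414, 54, 153) = 3^2 = 9.

9 mm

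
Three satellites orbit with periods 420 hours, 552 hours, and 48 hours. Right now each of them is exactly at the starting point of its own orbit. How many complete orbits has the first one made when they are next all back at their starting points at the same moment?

92 orbits

All finish a whole number of cycles simultaneously at t = LCM of the periods.
420 = 2^2 × 3 × 5 × 7
552 = 2^3 × 3 × 23
48 = 2^4 × 3
LCM(420, 552, 48) = 2^4 × 3 × 5 × 7 × 23 = 38640.
Orbits for period 420: 38640 / 420 = 92.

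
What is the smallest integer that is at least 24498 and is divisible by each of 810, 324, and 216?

The integer must be a common multiple of 810, 324, and 216, so a multiple of their LCM.
810 = 2 × 3^4 × 5
324 = 2^2 × 3^4
216 = 2^3 × 3^3
LCM(810, 324, 216) = 2^3 × 3^4 × 5 = 3240.
Smallest multiple of 3240 that is ≥ 24498: ⌈24498/3240⌉ × 3240 = 8 × 3240 = 25920.

25920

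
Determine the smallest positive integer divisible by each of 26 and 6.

26 = 2 × 13
6 = 2 × 3
LCM(26, 6) = 2 × 3 × 13 = 78.

78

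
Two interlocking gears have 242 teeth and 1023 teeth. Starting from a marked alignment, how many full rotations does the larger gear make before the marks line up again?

22 rotations

They are all back at their starting positions together after one LCM of the periods.
242 = 2 × 11^2
1023 = 3 × 11 × 31
LCM(242, 1023) = 2 × 3 × 11^2 × 31 = 22506.
Rotations for period 1023: 22506 / 1023 = 22.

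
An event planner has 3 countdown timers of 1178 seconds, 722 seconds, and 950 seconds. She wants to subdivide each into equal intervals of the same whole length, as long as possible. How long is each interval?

38 seconds

The interval must divide each timer length; the longest such is the gcd.
1178 = 2 × 19 × 31
722 = 2 × 19^2
950 = 2 × 5^2 × 19
gcd(1178, 722, 950) = 2 × 19 = 38.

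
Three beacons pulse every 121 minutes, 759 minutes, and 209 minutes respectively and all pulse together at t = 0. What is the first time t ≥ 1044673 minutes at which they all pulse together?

1110417 minutes

Joint pulses occur at multiples of LCM(121, 759, 209).
121 = 11^2
759 = 3 × 11 × 23
209 = 11 × 19
LCM(121, 759, 209) = 3 × 11^2 × 19 × 23 = 158631.
Smallest multiple of 158631 that is ≥ 1044673: ⌈1044673/158631⌉ × 158631 = 7 × 158631 = 1110417.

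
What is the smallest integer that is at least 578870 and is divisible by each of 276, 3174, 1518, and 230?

The integer must be a common multiple of 276, 3174, 1518, and 230, so a multiple of their LCM.
276 = 2^2 × 3 × 23
3174 = 2 × 3 × 23^2
1518 = 2 × 3 × 11 × 23
230 = 2 × 5 × 23
LCM(276, 3174, 1518, 230) = 2^2 × 3 × 5 × 11 × 23^2 = 349140.
Smallest multiple of 349140 that is ≥ 578870: ⌈578870/349140⌉ × 349140 = 2 × 349140 = 698280.

698280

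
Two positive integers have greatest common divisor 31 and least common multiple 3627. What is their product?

112437

For any two positive integers, gcd × lcm = product = 31 × 3627 = 112437.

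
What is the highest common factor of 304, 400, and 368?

16

304 = 2^4 × 19
400 = 2^4 × 5^2
368 = 2^4 × 23
gcd(304, 400, 368) = 2^4 = 16.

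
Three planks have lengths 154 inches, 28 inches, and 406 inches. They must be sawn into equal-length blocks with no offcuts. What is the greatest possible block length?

14 inches

The block length must divide every plank, so the greatest is gcd(154, 28, 406).
154 = 2 × 7 × 11
28 = 2^2 × 7
406 = 2 × 7 × 29
gcd(154, 28, 406) = 2 × 7 = 14.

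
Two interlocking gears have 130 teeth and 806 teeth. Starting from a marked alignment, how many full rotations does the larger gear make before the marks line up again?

5 rotations

They are all back at their starting positions together after one LCM of the periods.
130 = 2 × 5 × 13
806 = 2 × 13 × 31
LCM(130, 806) = 2 × 5 × 13 × 31 = 4030.
Rotations for period 806: 4030 / 806 = 5.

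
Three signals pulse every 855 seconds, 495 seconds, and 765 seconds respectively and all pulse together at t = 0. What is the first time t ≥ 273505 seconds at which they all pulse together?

319770 seconds

Joint pulses occur at multiples of LCM(855, 495, 765).
855 = 3^2 × 5 × 19
495 = 3^2 × 5 × 11
765 = 3^2 × 5 × 17
LCM(855, 495, 765) = 3^2 × 5 × 11 × 17 × 19 = 159885.
Smallest multiple of 159885 that is ≥ 273505: ⌈273505/159885⌉ × 159885 = 2 × 159885 = 319770.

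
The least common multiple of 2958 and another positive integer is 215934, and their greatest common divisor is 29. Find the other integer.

gcd × lcm = product of the two integers, so the other integer is (29 × 215934) / 2958 = 2117.

2117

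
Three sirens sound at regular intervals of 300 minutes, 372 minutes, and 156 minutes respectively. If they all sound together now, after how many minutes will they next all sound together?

The first simultaneous occurrence is after LCM of the individual periods.
300 = 2^2 × 3 × 5^2
372 = 2^2 × 3 × 31
156 = 2^2 × 3 × 13
LCM(300, 372, 156) = 2^2 × 3 × 5^2 × 13 × 31 = 120900.

120900 minutes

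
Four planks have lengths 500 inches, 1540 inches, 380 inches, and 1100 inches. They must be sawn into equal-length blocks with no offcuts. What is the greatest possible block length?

20 inches

The block length must divide every plank, so the greatest is gcd(500, 1540, 380, 1100).
500 = 2^2 × 5^3
1540 = 2^2 × 5 × 7 × 11
380 = 2^2 × 5 × 19
1100 = 2^2 × 5^2 × 11
gcd(500, 1540, 380, 1100) = 2^2 × 5 = 20.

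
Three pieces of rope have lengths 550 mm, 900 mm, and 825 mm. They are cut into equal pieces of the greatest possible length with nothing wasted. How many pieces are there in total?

Piece length = gcd(550, 900, 825).
550 = 2 × 5^2 × 11
900 = 2^2 × 3^2 × 5^2
825 = 3 × 5^2 × 11
gcd(550, 900, 825) = 5^2 = 25.
Total pieces = 550/25 + 900/25 + 825/25 = 22 + 36 + 33 = 91.

91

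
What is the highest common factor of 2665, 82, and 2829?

41

2665 = 5 × 13 × 41
82 = 2 × 41
2829 = 3 × 23 × 41
gcd(2665, 82, 2829) = 41.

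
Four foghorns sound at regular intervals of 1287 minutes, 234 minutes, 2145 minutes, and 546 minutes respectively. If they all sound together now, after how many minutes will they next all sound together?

90090 minutes

We need the least common multiple of the intervals.
1287 = 3^2 × 11 × 13
234 = 2 × 3^2 × 13
2145 = 3 × 5 × 11 × 13
546 = 2 × 3 × 7 × 13
LCM(1287, 234, 2145, 546) = 2 × 3^2 × 5 × 7 × 11 × 13 = 90090.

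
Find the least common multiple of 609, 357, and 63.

31059

609 = 3 × 7 × 29
357 = 3 × 7 × 17
63 = 3^2 × 7
LCM(609, 357, 63) = 3^2 × 7 × 17 × 29 = 31059.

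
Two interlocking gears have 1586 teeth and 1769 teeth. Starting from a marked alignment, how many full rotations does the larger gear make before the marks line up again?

26 rotations

The first common completion time is the LCM of the periods.
1586 = 2 × 13 × 61
1769 = 29 × 61
LCM(1586, 1769) = 2 × 13 × 29 × 61 = 45994.
Rotations for period 1769: 45994 / 1769 = 26.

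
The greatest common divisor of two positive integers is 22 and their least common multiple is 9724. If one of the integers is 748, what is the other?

For two integers, gcd × lcm = product, so the other is (22 × 9724) / 748 = 213928 / 748 = 286.

286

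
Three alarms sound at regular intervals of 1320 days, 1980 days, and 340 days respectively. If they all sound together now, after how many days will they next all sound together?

The first simultaneous occurrence is after LCM of the individual periods.
1320 = 2^3 × 3 × 5 × 11
1980 = 2^2 × 3^2 × 5 × 11
340 = 2^2 × 5 × 17
LCM(1320, 1980, 340) = 2^3 × 3^2 × 5 × 11 × 17 = 67320.

67320 days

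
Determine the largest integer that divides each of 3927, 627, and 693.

33

3927 = 3 × 7 × 11 × 17
627 = 3 × 11 × 19
693 = 3^2 × 7 × 11
gcd(3927, 627, 693) = 3 × 11 = 33.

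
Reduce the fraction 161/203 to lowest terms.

23/29

161 = 7 × 23
203 = 7 × 29
gcd(161, 203) = 7.
Divide numerator and denominator by 7: 161/203 = 23/29.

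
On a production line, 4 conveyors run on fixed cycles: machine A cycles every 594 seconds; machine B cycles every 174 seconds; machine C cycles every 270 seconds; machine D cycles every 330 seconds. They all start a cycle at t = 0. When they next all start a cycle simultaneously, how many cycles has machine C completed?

The first common completion time is the LCM of the periods.
594 = 2 × 3^3 × 11
174 = 2 × 3 × 29
270 = 2 × 3^3 × 5
330 = 2 × 3 × 5 × 11
LCM(594, 174, 270, 330) = 2 × 3^3 × 5 × 11 × 29 = 86130.
Cycles for period 270: 86130 / 270 = 319.

319 cycles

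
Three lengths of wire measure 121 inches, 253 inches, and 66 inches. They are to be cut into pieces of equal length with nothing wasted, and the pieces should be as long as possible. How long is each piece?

The greatest length dividing all of 121, 253, and 66 is their gcd.
121 = 11^2
253 = 11 × 23
66 = 2 × 3 × 11
gcd(121, 253, 66) = 11.

11 inches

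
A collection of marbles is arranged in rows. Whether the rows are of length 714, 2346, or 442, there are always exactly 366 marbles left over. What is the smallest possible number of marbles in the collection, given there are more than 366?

N − 366 must be a common multiple of 714, 2346, and 442.
714 = 2 × 3 × 7 × 17
2346 = 2 × 3 × 17 × 23
442 = 2 × 13 × 17
LCM(714, 2346, 442) = 2 × 3 × 7 × 13 × 17 × 23 = 213486.
Smallest N > 366 is LCM + 366 = 213486 + 366 = 213852.

213852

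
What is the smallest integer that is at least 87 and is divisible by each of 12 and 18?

108

The integer must be a common multiple of 12 and 18, so a multiple of their LCM.
12 = 2^2 × 3
18 = 2 × 3^2
LCM(12, 18) = 2^2 × 3^2 = 36.
Smallest multiple of 36 that is ≥ 87: ⌈87/36⌉ × 36 = 3 × 36 = 108.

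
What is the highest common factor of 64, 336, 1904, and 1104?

16

64 = 2^6
336 = 2^4 × 3 × 7
1904 = 2^4 × 7 × 17
1104 = 2^4 × 3 × 23
gcd(64, 336, 1904, 1104) = 2^4 = 16.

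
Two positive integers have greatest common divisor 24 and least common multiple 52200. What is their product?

1252800

For any two positive integers, gcd × lcm = product = 24 × 52200 = 1252800.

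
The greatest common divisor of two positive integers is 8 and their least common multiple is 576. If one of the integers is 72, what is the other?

64

For two integers, gcd × lcm = product, so the other is (8 × 576) / 72 = 4608 / 72 = 64.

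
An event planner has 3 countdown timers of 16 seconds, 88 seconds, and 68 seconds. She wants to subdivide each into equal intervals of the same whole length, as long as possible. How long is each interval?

4 seconds

The interval must divide each timer length; the longest such is the gcd.
16 = 2^4
88 = 2^3 × 11
68 = 2^2 × 17
gcd(16, 88, 68) = 2^2 = 4.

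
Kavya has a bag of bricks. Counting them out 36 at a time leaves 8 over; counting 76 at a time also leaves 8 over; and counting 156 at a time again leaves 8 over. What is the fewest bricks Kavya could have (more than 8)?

8900

N − 8 must be a common multiple of 36, 76, and 156.
36 = 2^2 × 3^2
76 = 2^2 × 19
156 = 2^2 × 3 × 13
LCM(36, 76, 156) = 2^2 × 3^2 × 13 × 19 = 8892.
Smallest N > 8 is LCM + 8 = 8892 + 8 = 8900.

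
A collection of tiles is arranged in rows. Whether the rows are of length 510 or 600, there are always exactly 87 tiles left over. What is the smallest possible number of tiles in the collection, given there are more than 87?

10287

N − 87 must be a common multiple of 510 and 600.
510 = 2 × 3 × 5 × 17
600 = 2^3 × 3 × 5^2
LCM(510, 600) = 2^3 × 3 × 5^2 × 17 = 10200.
Smallest N > 87 is LCM + 87 = 10200 + 87 = 10287.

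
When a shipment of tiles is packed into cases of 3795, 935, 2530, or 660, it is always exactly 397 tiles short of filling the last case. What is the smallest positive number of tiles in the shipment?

Being 397 short of a full case of size k means N ≡ −397 (mod k), i.e. N + 397 is a multiple of each size.
3795 = 3 × 5 × 11 × 23
935 = 5 × 11 × 17
2530 = 2 × 5 × 11 × 23
660 = 2^2 × 3 × 5 × 11
LCM(3795, 935, 2530, 660) = 2^2 × 3 × 5 × 11 × 17 × 23 = 258060.
Smallest positive N is 258060 − 397 = 257663.

257663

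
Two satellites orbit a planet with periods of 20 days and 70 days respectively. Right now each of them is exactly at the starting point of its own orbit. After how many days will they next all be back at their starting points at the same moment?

140 days

The first simultaneous occurrence is after LCM of the individual periods.
20 = 2^2 × 5
70 = 2 × 5 × 7
LCM(20, 70) = 2^2 × 5 × 7 = 140.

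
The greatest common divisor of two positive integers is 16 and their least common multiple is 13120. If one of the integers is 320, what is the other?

656

For two integers, gcd × lcm = product, so the other is (16 × 13120) / 320 = 209920 / 320 = 656.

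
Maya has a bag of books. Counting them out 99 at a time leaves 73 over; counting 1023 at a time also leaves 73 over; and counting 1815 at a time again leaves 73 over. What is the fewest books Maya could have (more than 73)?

N − 73 must be a common multiple of 99, 1023, and 1815.
99 = 3^2 × 11
1023 = 3 × 11 × 31
1815 = 3 × 5 × 11^2
LCM(99, 1023, 1815) = 3^2 × 5 × 11^2 × 31 = 168795.
Smallest N > 73 is LCM + 73 = 168795 + 73 = 168868.

168868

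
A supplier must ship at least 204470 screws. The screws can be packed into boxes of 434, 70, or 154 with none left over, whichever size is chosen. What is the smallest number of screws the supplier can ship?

The number of screws must be a common multiple of 434, 70, and 154, so a multiple of their LCM.
434 = 2 × 7 × 31
70 = 2 × 5 × 7
154 = 2 × 7 × 11
LCM(434, 70, 154) = 2 × 5 × 7 × 11 × 31 = 23870.
Smallest multiple of 23870 that is ≥ 204470: ⌈204470/23870⌉ × 23870 = 9 × 23870 = 214830.

214830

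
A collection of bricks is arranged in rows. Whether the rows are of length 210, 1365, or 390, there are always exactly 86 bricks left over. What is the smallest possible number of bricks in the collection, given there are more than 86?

N − 86 must be a common multiple of 210, 1365, and 390.
210 = 2 × 3 × 5 × 7
1365 = 3 × 5 × 7 × 13
390 = 2 × 3 × 5 × 13
LCM(210, 1365, 390) = 2 × 3 × 5 × 7 × 13 = 2730.
Smallest N > 86 is LCM + 86 = 2730 + 86 = 2816.

2816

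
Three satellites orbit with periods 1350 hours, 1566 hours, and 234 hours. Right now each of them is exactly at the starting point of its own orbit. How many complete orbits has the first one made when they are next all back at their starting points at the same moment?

377 orbits

All finish a whole number of cycles simultaneously at t = LCM of the periods.
1350 = 2 × 3^3 × 5^2
1566 = 2 × 3^3 × 29
234 = 2 × 3^2 × 13
LCM(1350, 1566, 234) = 2 × 3^3 × 5^2 × 13 × 29 = 508950.
Orbits for period 1350: 508950 / 1350 = 377.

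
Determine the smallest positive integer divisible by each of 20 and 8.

20 = 2^2 × 5
8 = 2^3
LCM(20, 8) = 2^3 × 5 = 40.

40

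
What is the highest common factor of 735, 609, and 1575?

21

735 = 3 × 5 × 7^2
609 = 3 × 7 × 29
1575 = 3^2 × 5^2 × 7
gcd(735, 609, 1575) = 3 × 7 = 21.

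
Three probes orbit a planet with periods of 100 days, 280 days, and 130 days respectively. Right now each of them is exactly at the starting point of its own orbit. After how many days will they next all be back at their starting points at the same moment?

The first simultaneous occurrence is after LCM of the individual periods.
100 = 2^2 × 5^2
280 = 2^3 × 5 × 7
130 = 2 × 5 × 13
LCM(100, 280, 130) = 2^3 × 5^2 × 7 × 13 = 18200.

18200 days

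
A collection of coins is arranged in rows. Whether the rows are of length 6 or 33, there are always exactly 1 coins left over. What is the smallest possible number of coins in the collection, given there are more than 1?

N − 1 must be a common multiple of 6 and 33.
6 = 2 × 3
33 = 3 × 11
LCM(6, 33) = 2 × 3 × 11 = 66.
Smallest N > 1 is LCM + 1 = 66 + 1 = 67.

67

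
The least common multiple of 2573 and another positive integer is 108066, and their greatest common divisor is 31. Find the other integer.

gcd × lcm = product of the two integers, so the other integer is (31 × 108066) / 2573 = 1302.

1302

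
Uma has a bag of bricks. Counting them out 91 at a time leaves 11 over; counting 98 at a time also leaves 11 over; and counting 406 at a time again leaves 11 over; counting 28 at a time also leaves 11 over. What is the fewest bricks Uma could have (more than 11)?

N − 11 must be a common multiple of 91, 98, 406, and 28.
91 = 7 × 13
98 = 2 × 7^2
406 = 2 × 7 × 29
28 = 2^2 × 7
LCM(91, 98, 406, 28) = 2^2 × 7^2 × 13 × 29 = 73892.
Smallest N > 11 is LCM + 11 = 73892 + 11 = 73903.

73903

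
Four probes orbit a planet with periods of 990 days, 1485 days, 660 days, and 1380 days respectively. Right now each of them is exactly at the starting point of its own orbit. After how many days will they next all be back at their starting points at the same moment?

The first simultaneous occurrence is after LCM of the individual periods.
990 = 2 × 3^2 × 5 × 11
1485 = 3^3 × 5 × 11
660 = 2^2 × 3 × 5 × 11
1380 = 2^2 × 3 × 5 × 23
LCM(990, 1485, 660, 1380) = 2^2 × 3^3 × 5 × 11 × 23 = 136620.

136620 days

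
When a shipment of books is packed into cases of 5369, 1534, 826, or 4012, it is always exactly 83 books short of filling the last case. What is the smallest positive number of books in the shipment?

365009

Being 83 short of a full case of size k means N ≡ −83 (mod k), i.e. N + 83 is a multiple of each size.
5369 = 7 × 13 × 59
1534 = 2 × 13 × 59
826 = 2 × 7 × 59
4012 = 2^2 × 17 × 59
LCM(5369, 1534, 826, 4012) = 2^2 × 7 × 13 × 17 × 59 = 365092.
Smallest positive N is 365092 − 83 = 365009.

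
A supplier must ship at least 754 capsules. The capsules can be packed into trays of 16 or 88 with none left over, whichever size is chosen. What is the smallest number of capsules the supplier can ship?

880

The number of capsules must be a common multiple of 16 and 88, so a multiple of their LCM.
16 = 2^4
88 = 2^3 × 11
LCM(16, 88) = 2^4 × 11 = 176.
Smallest multiple of 176 that is ≥ 754: ⌈754/176⌉ × 176 = 5 × 176 = 880.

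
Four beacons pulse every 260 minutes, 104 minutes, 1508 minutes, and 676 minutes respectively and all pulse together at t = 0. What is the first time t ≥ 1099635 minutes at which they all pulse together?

1176240 minutes

Joint pulses occur at multiples of LCM(260, 104, 1508, 676).
260 = 2^2 × 5 × 13
104 = 2^3 × 13
1508 = 2^2 × 13 × 29
676 = 2^2 × 13^2
LCM(260, 104, 1508, 676) = 2^3 × 5 × 13^2 × 29 = 196040.
Smallest multiple of 196040 that is ≥ 1099635: ⌈1099635/196040⌉ × 196040 = 6 × 196040 = 1176240.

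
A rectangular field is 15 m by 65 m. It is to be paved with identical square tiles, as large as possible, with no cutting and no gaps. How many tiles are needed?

Tile side = gcd(15, 65).
15 = 3 × 5
65 = 5 × 13
gcd(15, 65) = 5.
Tiles: (15/5) × (65/5) = 3 × 13 = 39.

39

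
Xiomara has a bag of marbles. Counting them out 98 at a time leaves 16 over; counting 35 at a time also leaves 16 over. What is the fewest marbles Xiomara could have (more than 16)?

506

N − 16 must be a common multiple of 98 and 35.
98 = 2 × 7^2
35 = 5 × 7
LCM(98, 35) = 2 × 5 × 7^2 = 490.
Smallest N > 16 is LCM + 16 = 490 + 16 = 506.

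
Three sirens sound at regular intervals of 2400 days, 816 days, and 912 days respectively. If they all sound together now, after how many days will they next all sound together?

They coincide at every common multiple of the periods; the first is the LCM.
2400 = 2^5 × 3 × 5^2
816 = 2^4 × 3 × 17
912 = 2^4 × 3 × 19
LCM(2400, 816, 912) = 2^5 × 3 × 5^2 × 17 × 19 = 775200.

775200 days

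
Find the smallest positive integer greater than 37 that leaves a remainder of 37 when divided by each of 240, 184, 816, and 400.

N − 37 must be a common multiple of 240, 184, 816, and 400.
240 = 2^4 × 3 × 5
184 = 2^3 × 23
816 = 2^4 × 3 × 17
400 = 2^4 × 5^2
LCM(240, 184, 816, 400) = 2^4 × 3 × 5^2 × 17 × 23 = 469200.
Smallest N > 37 is LCM + 37 = 469200 + 37 = 469237.

469237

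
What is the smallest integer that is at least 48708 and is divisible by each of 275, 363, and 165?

The integer must be a common multiple of 275, 363, and 165, so a multiple of their LCM.
275 = 5^2 × 11
363 = 3 × 11^2
165 = 3 × 5 × 11
LCM(275, 363, 165) = 3 × 5^2 × 11^2 = 9075.
Smallest multiple of 9075 that is ≥ 48708: ⌈48708/9075⌉ × 9075 = 6 × 9075 = 54450.

54450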